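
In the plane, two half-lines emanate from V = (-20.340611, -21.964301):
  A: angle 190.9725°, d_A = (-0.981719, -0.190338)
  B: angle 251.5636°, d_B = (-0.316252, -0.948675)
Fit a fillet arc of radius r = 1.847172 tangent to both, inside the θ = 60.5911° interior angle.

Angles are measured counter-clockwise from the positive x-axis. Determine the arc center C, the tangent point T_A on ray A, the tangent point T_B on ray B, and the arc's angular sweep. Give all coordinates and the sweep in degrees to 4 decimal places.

bisector direction at 221.2680° = (-0.751632,-0.659583)
center distance |VC| = r/sin(θ/2) = 1.847172/sin(30.2955°) = 3.661678
C = V + |VC|·bis = (-23.0928,-24.3795)
T_A = V + ((C−V)·d_A)·d_A = V + 3.1616·d_A = (-23.4444,-22.5661)
T_B = V + ((C−V)·d_B)·d_B = V + 3.1616·d_B = (-21.3405,-24.9637)
sweep = 180° − θ = 119.4089°

center=(-23.0928,-24.3795) T_A=(-23.4444,-22.5661) T_B=(-21.3405,-24.9637) sweep=119.4089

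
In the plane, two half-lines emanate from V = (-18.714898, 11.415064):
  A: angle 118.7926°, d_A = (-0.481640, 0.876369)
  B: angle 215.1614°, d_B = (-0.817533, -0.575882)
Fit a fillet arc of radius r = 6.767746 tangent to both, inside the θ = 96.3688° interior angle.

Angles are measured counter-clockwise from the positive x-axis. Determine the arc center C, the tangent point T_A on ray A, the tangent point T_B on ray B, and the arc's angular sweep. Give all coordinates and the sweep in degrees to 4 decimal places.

bisector direction at 166.9770° = (-0.974280,0.225342)
center distance |VC| = r/sin(θ/2) = 6.767746/sin(48.1844°) = 9.080633
C = V + |VC|·bis = (-27.5620,13.4613)
T_A = V + ((C−V)·d_A)·d_A = V + 6.0544·d_A = (-21.6309,16.7209)
T_B = V + ((C−V)·d_B)·d_B = V + 6.0544·d_B = (-23.6646,7.9285)
sweep = 180° − θ = 83.6312°

center=(-27.5620,13.4613) T_A=(-21.6309,16.7209) T_B=(-23.6646,7.9285) sweep=83.6312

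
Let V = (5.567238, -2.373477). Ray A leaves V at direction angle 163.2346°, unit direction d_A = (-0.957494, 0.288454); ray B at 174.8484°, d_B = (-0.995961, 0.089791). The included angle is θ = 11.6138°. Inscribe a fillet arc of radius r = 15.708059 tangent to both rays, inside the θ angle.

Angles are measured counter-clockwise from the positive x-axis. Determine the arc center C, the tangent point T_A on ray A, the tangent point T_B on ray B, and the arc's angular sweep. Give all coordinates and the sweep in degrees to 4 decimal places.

bisector direction at 169.0415° = (-0.981765,0.190098)
center distance |VC| = r/sin(θ/2) = 15.708059/sin(5.8069°) = 155.254628
C = V + |VC|·bis = (-146.8563,27.1401)
T_A = V + ((C−V)·d_A)·d_A = V + 154.4579·d_A = (-142.3253,42.1805)
T_B = V + ((C−V)·d_B)·d_B = V + 154.4579·d_B = (-148.2668,11.4955)
sweep = 180° − θ = 168.3862°

center=(-146.8563,27.1401) T_A=(-142.3253,42.1805) T_B=(-148.2668,11.4955) sweep=168.3862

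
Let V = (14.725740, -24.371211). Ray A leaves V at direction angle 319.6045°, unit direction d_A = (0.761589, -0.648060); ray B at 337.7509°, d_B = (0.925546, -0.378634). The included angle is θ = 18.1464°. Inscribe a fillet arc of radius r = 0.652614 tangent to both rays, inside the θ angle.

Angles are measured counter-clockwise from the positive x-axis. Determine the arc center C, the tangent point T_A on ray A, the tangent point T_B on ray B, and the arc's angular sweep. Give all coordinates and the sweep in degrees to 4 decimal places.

bisector direction at 328.6777° = (0.854257,-0.519852)
center distance |VC| = r/sin(θ/2) = 0.652614/sin(9.0732°) = 4.138426
C = V + |VC|·bis = (18.2610,-26.5226)
T_A = V + ((C−V)·d_A)·d_A = V + 4.0866·d_A = (17.8381,-27.0196)
T_B = V + ((C−V)·d_B)·d_B = V + 4.0866·d_B = (18.5081,-25.9186)
sweep = 180° − θ = 161.8536°

center=(18.2610,-26.5226) T_A=(17.8381,-27.0196) T_B=(18.5081,-25.9186) sweep=161.8536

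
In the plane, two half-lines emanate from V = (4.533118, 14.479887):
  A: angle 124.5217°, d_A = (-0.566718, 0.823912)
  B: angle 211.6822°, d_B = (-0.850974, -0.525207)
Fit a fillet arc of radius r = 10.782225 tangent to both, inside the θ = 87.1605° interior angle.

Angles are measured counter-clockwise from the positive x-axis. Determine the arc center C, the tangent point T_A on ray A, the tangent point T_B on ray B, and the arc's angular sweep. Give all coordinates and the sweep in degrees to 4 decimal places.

bisector direction at 168.1019° = (-0.978516,0.206171)
center distance |VC| = r/sin(θ/2) = 10.782225/sin(43.5802°) = 15.640696
C = V + |VC|·bis = (-10.7716,17.7045)
T_A = V + ((C−V)·d_A)·d_A = V + 11.3303·d_A = (-1.8880,23.8150)
T_B = V + ((C−V)·d_B)·d_B = V + 11.3303·d_B = (-5.1087,8.5291)
sweep = 180° − θ = 92.8395°

center=(-10.7716,17.7045) T_A=(-1.8880,23.8150) T_B=(-5.1087,8.5291) sweep=92.8395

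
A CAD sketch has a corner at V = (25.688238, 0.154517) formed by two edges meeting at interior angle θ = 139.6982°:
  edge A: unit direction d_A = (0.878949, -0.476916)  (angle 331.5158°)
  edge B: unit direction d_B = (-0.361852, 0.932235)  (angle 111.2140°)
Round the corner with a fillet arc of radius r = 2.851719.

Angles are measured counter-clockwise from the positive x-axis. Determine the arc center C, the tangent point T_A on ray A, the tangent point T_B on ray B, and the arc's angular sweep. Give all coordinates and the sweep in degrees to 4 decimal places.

center=(27.9680,2.1620) T_A=(26.6080,-0.3446) T_B=(25.3096,1.1301) sweep=40.3018

bisector direction at 41.3649° = (0.750516,0.660852)
center distance |VC| = r/sin(θ/2) = 2.851719/sin(69.8491°) = 3.037658
C = V + |VC|·bis = (27.9680,2.1620)
T_A = V + ((C−V)·d_A)·d_A = V + 1.0465·d_A = (26.6080,-0.3446)
T_B = V + ((C−V)·d_B)·d_B = V + 1.0465·d_B = (25.3096,1.1301)
sweep = 180° − θ = 40.3018°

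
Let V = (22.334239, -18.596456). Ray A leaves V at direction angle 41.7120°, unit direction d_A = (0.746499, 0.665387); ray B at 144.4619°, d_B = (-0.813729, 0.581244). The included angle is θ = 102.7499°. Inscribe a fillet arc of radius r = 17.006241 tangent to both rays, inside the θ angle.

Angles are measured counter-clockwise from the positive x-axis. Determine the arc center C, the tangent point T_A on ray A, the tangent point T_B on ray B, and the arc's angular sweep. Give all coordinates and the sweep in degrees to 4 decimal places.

bisector direction at 93.0870° = (-0.053851,0.998549)
center distance |VC| = r/sin(θ/2) = 17.006241/sin(51.3749°) = 21.768054
C = V + |VC|·bis = (21.1620,3.1400)
T_A = V + ((C−V)·d_A)·d_A = V + 13.5881·d_A = (32.4777,-9.5551)
T_B = V + ((C−V)·d_B)·d_B = V + 13.5881·d_B = (11.2772,-10.6985)
sweep = 180° − θ = 77.2501°

center=(21.1620,3.1400) T_A=(32.4777,-9.5551) T_B=(11.2772,-10.6985) sweep=77.2501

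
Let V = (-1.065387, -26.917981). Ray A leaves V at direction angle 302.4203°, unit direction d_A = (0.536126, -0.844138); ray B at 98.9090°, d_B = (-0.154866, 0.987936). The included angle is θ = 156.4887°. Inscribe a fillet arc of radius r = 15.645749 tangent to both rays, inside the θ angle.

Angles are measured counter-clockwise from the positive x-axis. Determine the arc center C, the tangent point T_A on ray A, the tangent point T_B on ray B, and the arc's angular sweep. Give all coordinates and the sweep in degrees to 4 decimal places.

center=(13.8874,-21.2783) T_A=(0.6802,-29.6664) T_B=(-1.5696,-23.7013) sweep=23.5113

bisector direction at 20.6646° = (0.935662,0.352898)
center distance |VC| = r/sin(θ/2) = 15.645749/sin(78.2443°) = 15.980943
C = V + |VC|·bis = (13.8874,-21.2783)
T_A = V + ((C−V)·d_A)·d_A = V + 3.2559·d_A = (0.6802,-29.6664)
T_B = V + ((C−V)·d_B)·d_B = V + 3.2559·d_B = (-1.5696,-23.7013)
sweep = 180° − θ = 23.5113°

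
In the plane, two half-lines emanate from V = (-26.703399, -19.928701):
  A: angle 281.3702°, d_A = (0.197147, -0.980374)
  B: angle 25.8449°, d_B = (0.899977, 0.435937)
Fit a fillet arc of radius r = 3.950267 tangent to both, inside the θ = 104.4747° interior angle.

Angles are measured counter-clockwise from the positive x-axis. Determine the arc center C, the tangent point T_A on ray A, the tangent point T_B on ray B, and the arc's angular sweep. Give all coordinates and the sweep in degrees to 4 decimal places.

bisector direction at 333.6076° = (0.895770,-0.444517)
center distance |VC| = r/sin(θ/2) = 3.950267/sin(52.2373°) = 4.996831
C = V + |VC|·bis = (-22.2274,-22.1499)
T_A = V + ((C−V)·d_A)·d_A = V + 3.0600·d_A = (-26.1001,-22.9287)
T_B = V + ((C−V)·d_B)·d_B = V + 3.0600·d_B = (-23.9495,-18.5947)
sweep = 180° − θ = 75.5253°

center=(-22.2274,-22.1499) T_A=(-26.1001,-22.9287) T_B=(-23.9495,-18.5947) sweep=75.5253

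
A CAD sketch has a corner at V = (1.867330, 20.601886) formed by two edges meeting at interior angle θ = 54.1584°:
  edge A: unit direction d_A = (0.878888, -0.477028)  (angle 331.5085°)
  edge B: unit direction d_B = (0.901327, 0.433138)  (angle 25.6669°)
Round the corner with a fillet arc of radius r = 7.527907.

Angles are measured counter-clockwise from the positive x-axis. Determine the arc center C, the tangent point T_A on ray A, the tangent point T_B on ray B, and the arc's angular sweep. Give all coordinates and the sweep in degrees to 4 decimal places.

center=(18.3991,20.1943) T_A=(14.8081,13.5781) T_B=(15.1385,26.9794) sweep=125.8416

bisector direction at 358.5877° = (0.999696,-0.024647)
center distance |VC| = r/sin(θ/2) = 7.527907/sin(27.0792°) = 16.536793
C = V + |VC|·bis = (18.3991,20.1943)
T_A = V + ((C−V)·d_A)·d_A = V + 14.7240·d_A = (14.8081,13.5781)
T_B = V + ((C−V)·d_B)·d_B = V + 14.7240·d_B = (15.1385,26.9794)
sweep = 180° − θ = 125.8416°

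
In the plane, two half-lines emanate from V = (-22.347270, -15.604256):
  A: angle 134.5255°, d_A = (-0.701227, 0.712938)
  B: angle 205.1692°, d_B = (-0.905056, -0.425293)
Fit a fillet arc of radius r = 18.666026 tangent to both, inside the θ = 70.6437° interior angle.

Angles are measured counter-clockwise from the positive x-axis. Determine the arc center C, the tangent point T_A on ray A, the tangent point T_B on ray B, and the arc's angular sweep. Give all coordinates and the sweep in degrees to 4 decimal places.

center=(-54.1265,-9.9134) T_A=(-40.8187,3.1757) T_B=(-46.1879,-26.8072) sweep=109.3563

bisector direction at 169.8474° = (-0.984342,0.176271)
center distance |VC| = r/sin(θ/2) = 18.666026/sin(35.3218°) = 32.284733
C = V + |VC|·bis = (-54.1265,-9.9134)
T_A = V + ((C−V)·d_A)·d_A = V + 26.3417·d_A = (-40.8187,3.1757)
T_B = V + ((C−V)·d_B)·d_B = V + 26.3417·d_B = (-46.1879,-26.8072)
sweep = 180° − θ = 109.3563°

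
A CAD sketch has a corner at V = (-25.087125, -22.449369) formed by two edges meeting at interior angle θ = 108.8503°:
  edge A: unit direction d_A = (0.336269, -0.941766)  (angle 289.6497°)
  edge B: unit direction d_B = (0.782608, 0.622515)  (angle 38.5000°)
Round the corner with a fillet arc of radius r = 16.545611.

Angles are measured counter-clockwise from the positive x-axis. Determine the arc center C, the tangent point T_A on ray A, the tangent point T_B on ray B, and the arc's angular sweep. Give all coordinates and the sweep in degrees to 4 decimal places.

bisector direction at 344.0748° = (0.961621,-0.274381)
center distance |VC| = r/sin(θ/2) = 16.545611/sin(54.4252°) = 20.342392
C = V + |VC|·bis = (-5.5255,-28.0309)
T_A = V + ((C−V)·d_A)·d_A = V + 11.8345·d_A = (-21.1076,-33.5947)
T_B = V + ((C−V)·d_B)·d_B = V + 11.8345·d_B = (-15.8253,-15.0822)
sweep = 180° − θ = 71.1497°

center=(-5.5255,-28.0309) T_A=(-21.1076,-33.5947) T_B=(-15.8253,-15.0822) sweep=71.1497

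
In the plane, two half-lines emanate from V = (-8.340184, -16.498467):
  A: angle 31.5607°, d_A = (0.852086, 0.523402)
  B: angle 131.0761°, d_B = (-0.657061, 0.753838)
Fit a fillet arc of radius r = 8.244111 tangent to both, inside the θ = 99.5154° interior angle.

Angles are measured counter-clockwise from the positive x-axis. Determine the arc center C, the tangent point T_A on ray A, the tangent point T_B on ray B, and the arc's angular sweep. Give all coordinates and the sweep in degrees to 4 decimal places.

bisector direction at 81.3184° = (0.150943,0.988542)
center distance |VC| = r/sin(θ/2) = 8.244111/sin(49.7577°) = 10.800344
C = V + |VC|·bis = (-6.7099,-5.8219)
T_A = V + ((C−V)·d_A)·d_A = V + 6.9773·d_A = (-2.3950,-12.8466)
T_B = V + ((C−V)·d_B)·d_B = V + 6.9773·d_B = (-12.9247,-11.2388)
sweep = 180° − θ = 80.4846°

center=(-6.7099,-5.8219) T_A=(-2.3950,-12.8466) T_B=(-12.9247,-11.2388) sweep=80.4846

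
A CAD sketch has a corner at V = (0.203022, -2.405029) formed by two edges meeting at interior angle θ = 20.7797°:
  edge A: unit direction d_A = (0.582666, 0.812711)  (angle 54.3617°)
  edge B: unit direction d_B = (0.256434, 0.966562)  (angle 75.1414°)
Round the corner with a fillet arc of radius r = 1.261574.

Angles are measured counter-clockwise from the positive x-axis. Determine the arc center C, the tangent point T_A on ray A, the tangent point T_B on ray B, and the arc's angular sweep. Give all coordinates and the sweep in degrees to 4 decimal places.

bisector direction at 64.7516° = (0.426544,0.904467)
center distance |VC| = r/sin(θ/2) = 1.261574/sin(10.3898°) = 6.995341
C = V + |VC|·bis = (3.1868,3.9220)
T_A = V + ((C−V)·d_A)·d_A = V + 6.8806·d_A = (4.2121,3.1869)
T_B = V + ((C−V)·d_B)·d_B = V + 6.8806·d_B = (1.9675,4.2455)
sweep = 180° − θ = 159.2203°

center=(3.1868,3.9220) T_A=(4.2121,3.1869) T_B=(1.9675,4.2455) sweep=159.2203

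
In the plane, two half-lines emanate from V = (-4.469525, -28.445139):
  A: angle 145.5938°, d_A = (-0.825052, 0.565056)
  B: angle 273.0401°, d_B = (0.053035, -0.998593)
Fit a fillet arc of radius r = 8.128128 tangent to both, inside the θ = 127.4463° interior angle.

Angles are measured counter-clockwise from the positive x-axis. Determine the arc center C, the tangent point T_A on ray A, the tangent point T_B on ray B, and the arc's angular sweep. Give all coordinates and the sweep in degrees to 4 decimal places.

bisector direction at 209.3169° = (-0.871924,-0.489640)
center distance |VC| = r/sin(θ/2) = 8.128128/sin(63.7231°) = 9.064840
C = V + |VC|·bis = (-12.3734,-32.8837)
T_A = V + ((C−V)·d_A)·d_A = V + 4.0131·d_A = (-7.7805,-26.1775)
T_B = V + ((C−V)·d_B)·d_B = V + 4.0131·d_B = (-4.2567,-32.4526)
sweep = 180° − θ = 52.5537°

center=(-12.3734,-32.8837) T_A=(-7.7805,-26.1775) T_B=(-4.2567,-32.4526) sweep=52.5537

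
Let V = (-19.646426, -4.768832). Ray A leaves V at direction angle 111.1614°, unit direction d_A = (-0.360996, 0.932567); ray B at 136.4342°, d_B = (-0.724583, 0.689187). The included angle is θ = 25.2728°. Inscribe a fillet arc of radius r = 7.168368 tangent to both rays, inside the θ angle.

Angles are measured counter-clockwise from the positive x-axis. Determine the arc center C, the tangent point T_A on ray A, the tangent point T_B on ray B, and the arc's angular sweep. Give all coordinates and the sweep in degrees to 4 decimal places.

bisector direction at 123.7978° = (-0.556264,0.831006)
center distance |VC| = r/sin(θ/2) = 7.168368/sin(12.6364°) = 32.767705
C = V + |VC|·bis = (-37.8739,22.4613)
T_A = V + ((C−V)·d_A)·d_A = V + 31.9740·d_A = (-31.1889,25.0491)
T_B = V + ((C−V)·d_B)·d_B = V + 31.9740·d_B = (-42.8143,17.2672)
sweep = 180° − θ = 154.7272°

center=(-37.8739,22.4613) T_A=(-31.1889,25.0491) T_B=(-42.8143,17.2672) sweep=154.7272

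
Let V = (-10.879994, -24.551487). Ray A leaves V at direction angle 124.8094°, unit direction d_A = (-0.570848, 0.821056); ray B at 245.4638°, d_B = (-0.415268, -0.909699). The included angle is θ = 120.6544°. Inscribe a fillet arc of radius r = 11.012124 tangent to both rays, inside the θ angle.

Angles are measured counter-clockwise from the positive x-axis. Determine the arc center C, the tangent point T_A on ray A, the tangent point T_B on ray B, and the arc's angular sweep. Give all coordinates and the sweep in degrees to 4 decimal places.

bisector direction at 185.1366° = (-0.995984,-0.089531)
center distance |VC| = r/sin(θ/2) = 11.012124/sin(60.3272°) = 12.674125
C = V + |VC|·bis = (-23.5032,-25.6862)
T_A = V + ((C−V)·d_A)·d_A = V + 6.2743·d_A = (-14.4617,-19.4000)
T_B = V + ((C−V)·d_B)·d_B = V + 6.2743·d_B = (-13.4855,-30.2592)
sweep = 180° − θ = 59.3456°

center=(-23.5032,-25.6862) T_A=(-14.4617,-19.4000) T_B=(-13.4855,-30.2592) sweep=59.3456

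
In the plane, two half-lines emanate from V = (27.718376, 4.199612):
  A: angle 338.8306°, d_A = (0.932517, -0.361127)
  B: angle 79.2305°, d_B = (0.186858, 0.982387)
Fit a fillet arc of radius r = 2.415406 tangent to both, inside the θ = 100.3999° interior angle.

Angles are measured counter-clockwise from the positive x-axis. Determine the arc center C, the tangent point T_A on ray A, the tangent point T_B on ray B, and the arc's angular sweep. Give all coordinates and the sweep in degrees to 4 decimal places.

bisector direction at 29.0306° = (0.874361,0.485276)
center distance |VC| = r/sin(θ/2) = 2.415406/sin(50.2000°) = 3.143902
C = V + |VC|·bis = (30.4673,5.7253)
T_A = V + ((C−V)·d_A)·d_A = V + 2.0124·d_A = (29.5950,3.4729)
T_B = V + ((C−V)·d_B)·d_B = V + 2.0124·d_B = (28.0944,6.1766)
sweep = 180° − θ = 79.6001°

center=(30.4673,5.7253) T_A=(29.5950,3.4729) T_B=(28.0944,6.1766) sweep=79.6001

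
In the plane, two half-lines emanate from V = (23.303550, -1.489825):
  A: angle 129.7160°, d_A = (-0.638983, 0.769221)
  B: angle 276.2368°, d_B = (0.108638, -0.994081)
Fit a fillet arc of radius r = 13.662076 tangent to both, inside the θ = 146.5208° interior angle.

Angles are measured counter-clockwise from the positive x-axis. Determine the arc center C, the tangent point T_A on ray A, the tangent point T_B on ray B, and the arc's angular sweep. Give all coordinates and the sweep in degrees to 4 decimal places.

center=(10.1687,-7.0588) T_A=(20.6779,1.6710) T_B=(23.7500,-5.5746) sweep=33.4792

bisector direction at 202.9764° = (-0.920666,-0.390352)
center distance |VC| = r/sin(θ/2) = 13.662076/sin(73.2604°) = 14.266644
C = V + |VC|·bis = (10.1687,-7.0588)
T_A = V + ((C−V)·d_A)·d_A = V + 4.1091·d_A = (20.6779,1.6710)
T_B = V + ((C−V)·d_B)·d_B = V + 4.1091·d_B = (23.7500,-5.5746)
sweep = 180° − θ = 33.4792°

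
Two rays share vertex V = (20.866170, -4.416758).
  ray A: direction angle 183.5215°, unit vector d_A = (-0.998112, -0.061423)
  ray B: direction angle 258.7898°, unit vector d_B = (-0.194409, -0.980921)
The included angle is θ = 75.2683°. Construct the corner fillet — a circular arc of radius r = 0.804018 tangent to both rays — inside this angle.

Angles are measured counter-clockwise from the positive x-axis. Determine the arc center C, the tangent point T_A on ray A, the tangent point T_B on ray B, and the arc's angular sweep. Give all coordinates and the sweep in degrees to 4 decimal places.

center=(19.8748,-5.2833) T_A=(19.8254,-4.4808) T_B=(20.6634,-5.4396) sweep=104.7317

bisector direction at 221.1557° = (-0.752925,-0.658107)
center distance |VC| = r/sin(θ/2) = 0.804018/sin(37.6341°) = 1.316730
C = V + |VC|·bis = (19.8748,-5.2833)
T_A = V + ((C−V)·d_A)·d_A = V + 1.0428·d_A = (19.8254,-4.4808)
T_B = V + ((C−V)·d_B)·d_B = V + 1.0428·d_B = (20.6634,-5.4396)
sweep = 180° − θ = 104.7317°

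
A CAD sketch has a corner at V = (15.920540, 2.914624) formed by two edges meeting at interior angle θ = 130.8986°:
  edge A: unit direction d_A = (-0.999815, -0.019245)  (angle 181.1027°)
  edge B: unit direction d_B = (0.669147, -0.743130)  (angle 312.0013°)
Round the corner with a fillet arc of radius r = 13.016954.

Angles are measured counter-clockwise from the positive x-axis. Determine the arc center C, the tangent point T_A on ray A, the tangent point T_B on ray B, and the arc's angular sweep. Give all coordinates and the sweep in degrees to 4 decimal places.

center=(10.2261,-10.2143) T_A=(9.9756,2.8002) T_B=(19.8993,-1.5041) sweep=49.1014

bisector direction at 246.5520° = (-0.397917,-0.917422)
center distance |VC| = r/sin(θ/2) = 13.016954/sin(65.4493°) = 14.310730
C = V + |VC|·bis = (10.2261,-10.2143)
T_A = V + ((C−V)·d_A)·d_A = V + 5.9461·d_A = (9.9756,2.8002)
T_B = V + ((C−V)·d_B)·d_B = V + 5.9461·d_B = (19.8993,-1.5041)
sweep = 180° − θ = 49.1014°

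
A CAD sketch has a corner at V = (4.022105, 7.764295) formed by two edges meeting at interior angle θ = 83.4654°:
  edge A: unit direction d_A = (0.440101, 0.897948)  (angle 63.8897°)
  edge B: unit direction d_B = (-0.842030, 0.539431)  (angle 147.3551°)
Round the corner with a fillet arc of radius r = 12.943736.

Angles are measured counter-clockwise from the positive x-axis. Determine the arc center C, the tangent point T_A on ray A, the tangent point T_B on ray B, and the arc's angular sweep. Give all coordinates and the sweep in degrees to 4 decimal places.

center=(-1.2144,26.4910) T_A=(10.4084,20.7945) T_B=(-8.1966,15.5920) sweep=96.5346

bisector direction at 105.6224° = (-0.269296,0.963057)
center distance |VC| = r/sin(θ/2) = 12.943736/sin(41.7327°) = 19.445072
C = V + |VC|·bis = (-1.2144,26.4910)
T_A = V + ((C−V)·d_A)·d_A = V + 14.5110·d_A = (10.4084,20.7945)
T_B = V + ((C−V)·d_B)·d_B = V + 14.5110·d_B = (-8.1966,15.5920)
sweep = 180° − θ = 96.5346°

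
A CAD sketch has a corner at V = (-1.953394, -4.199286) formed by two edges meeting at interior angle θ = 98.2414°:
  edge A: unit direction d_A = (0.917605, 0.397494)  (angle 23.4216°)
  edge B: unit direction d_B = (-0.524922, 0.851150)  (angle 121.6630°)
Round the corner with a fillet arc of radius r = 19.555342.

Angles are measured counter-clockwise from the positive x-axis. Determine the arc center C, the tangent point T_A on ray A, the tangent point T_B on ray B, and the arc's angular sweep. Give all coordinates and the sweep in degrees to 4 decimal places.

center=(5.8058,20.4732) T_A=(13.5789,2.5291) T_B=(-10.8388,10.2081) sweep=81.7586

bisector direction at 72.5423° = (0.300002,0.953939)
center distance |VC| = r/sin(θ/2) = 19.555342/sin(49.1207°) = 25.863777
C = V + |VC|·bis = (5.8058,20.4732)
T_A = V + ((C−V)·d_A)·d_A = V + 16.9270·d_A = (13.5789,2.5291)
T_B = V + ((C−V)·d_B)·d_B = V + 16.9270·d_B = (-10.8388,10.2081)
sweep = 180° − θ = 81.7586°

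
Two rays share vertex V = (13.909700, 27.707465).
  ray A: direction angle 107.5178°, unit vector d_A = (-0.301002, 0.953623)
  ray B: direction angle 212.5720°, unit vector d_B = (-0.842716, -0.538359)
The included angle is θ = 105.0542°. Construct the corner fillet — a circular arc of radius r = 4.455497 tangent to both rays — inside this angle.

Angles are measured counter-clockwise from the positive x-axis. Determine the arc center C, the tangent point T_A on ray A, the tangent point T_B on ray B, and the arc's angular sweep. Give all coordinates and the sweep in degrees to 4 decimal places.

bisector direction at 160.0449° = (-0.939960,0.341284)
center distance |VC| = r/sin(θ/2) = 4.455497/sin(52.5271°) = 5.613994
C = V + |VC|·bis = (8.6328,29.6234)
T_A = V + ((C−V)·d_A)·d_A = V + 3.4155·d_A = (12.8816,30.9645)
T_B = V + ((C−V)·d_B)·d_B = V + 3.4155·d_B = (11.0314,25.8687)
sweep = 180° − θ = 74.9458°

center=(8.6328,29.6234) T_A=(12.8816,30.9645) T_B=(11.0314,25.8687) sweep=74.9458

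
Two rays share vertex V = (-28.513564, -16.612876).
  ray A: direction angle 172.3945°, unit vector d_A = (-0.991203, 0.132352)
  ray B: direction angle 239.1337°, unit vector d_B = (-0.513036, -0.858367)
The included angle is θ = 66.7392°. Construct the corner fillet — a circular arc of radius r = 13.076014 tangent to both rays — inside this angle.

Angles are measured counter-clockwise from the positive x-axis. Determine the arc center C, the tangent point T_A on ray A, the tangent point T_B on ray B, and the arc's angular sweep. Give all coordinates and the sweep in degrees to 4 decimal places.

center=(-49.9233,-26.9462) T_A=(-48.1926,-13.9852) T_B=(-38.6993,-33.6547) sweep=113.2608

bisector direction at 205.7641° = (-0.900591,-0.434667)
center distance |VC| = r/sin(θ/2) = 13.076014/sin(33.3696°) = 23.772941
C = V + |VC|·bis = (-49.9233,-26.9462)
T_A = V + ((C−V)·d_A)·d_A = V + 19.8537·d_A = (-48.1926,-13.9852)
T_B = V + ((C−V)·d_B)·d_B = V + 19.8537·d_B = (-38.6993,-33.6547)
sweep = 180° − θ = 113.2608°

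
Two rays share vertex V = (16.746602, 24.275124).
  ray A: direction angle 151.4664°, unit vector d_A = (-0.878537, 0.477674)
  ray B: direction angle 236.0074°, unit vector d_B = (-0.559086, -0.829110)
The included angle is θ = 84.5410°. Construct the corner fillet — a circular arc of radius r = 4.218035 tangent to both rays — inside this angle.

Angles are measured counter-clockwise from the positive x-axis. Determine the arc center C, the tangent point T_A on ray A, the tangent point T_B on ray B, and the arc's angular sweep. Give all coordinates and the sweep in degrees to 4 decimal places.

bisector direction at 193.7369° = (-0.971396,-0.237464)
center distance |VC| = r/sin(θ/2) = 4.218035/sin(42.2705°) = 6.270944
C = V + |VC|·bis = (10.6550,22.7860)
T_A = V + ((C−V)·d_A)·d_A = V + 4.6404·d_A = (12.6699,26.4917)
T_B = V + ((C−V)·d_B)·d_B = V + 4.6404·d_B = (14.1522,20.4278)
sweep = 180° − θ = 95.4590°

center=(10.6550,22.7860) T_A=(12.6699,26.4917) T_B=(14.1522,20.4278) sweep=95.4590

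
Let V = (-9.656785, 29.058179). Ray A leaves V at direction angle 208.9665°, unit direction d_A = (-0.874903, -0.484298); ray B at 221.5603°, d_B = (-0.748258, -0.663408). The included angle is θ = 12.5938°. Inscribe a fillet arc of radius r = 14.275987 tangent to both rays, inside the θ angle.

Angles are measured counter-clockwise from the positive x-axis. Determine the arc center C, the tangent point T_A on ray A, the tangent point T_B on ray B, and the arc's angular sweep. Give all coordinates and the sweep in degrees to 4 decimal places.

center=(-115.9330,-46.0877) T_A=(-122.8469,-33.5976) T_B=(-106.4622,-56.7699) sweep=167.4062

bisector direction at 215.2634° = (-0.816507,-0.577336)
center distance |VC| = r/sin(θ/2) = 14.275987/sin(6.2969°) = 130.159716
C = V + |VC|·bis = (-115.9330,-46.0877)
T_A = V + ((C−V)·d_A)·d_A = V + 129.3744·d_A = (-122.8469,-33.5976)
T_B = V + ((C−V)·d_B)·d_B = V + 129.3744·d_B = (-106.4622,-56.7699)
sweep = 180° − θ = 167.4062°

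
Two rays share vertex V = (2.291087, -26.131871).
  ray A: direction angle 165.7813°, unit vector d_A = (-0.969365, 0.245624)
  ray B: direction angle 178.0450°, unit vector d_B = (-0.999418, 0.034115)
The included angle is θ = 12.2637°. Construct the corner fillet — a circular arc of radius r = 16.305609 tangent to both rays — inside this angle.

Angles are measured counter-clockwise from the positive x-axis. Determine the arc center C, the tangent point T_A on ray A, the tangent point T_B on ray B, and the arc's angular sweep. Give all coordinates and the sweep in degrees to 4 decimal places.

center=(-148.8412,-4.6580) T_A=(-144.8361,11.1481) T_B=(-149.3974,-20.9541) sweep=167.7363

bisector direction at 171.9131° = (-0.990056,0.140674)
center distance |VC| = r/sin(θ/2) = 16.305609/sin(6.1319°) = 152.650237
C = V + |VC|·bis = (-148.8412,-4.6580)
T_A = V + ((C−V)·d_A)·d_A = V + 151.7769·d_A = (-144.8361,11.1481)
T_B = V + ((C−V)·d_B)·d_B = V + 151.7769·d_B = (-149.3974,-20.9541)
sweep = 180° − θ = 167.7363°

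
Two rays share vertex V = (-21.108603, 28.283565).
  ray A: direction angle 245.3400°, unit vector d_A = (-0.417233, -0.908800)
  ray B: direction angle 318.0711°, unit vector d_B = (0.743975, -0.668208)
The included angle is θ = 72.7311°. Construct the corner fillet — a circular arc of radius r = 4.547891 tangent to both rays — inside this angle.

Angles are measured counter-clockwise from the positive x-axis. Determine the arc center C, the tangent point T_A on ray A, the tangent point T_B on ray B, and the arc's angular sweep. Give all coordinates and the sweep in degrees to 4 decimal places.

bisector direction at 281.7056° = (0.202882,-0.979203)
center distance |VC| = r/sin(θ/2) = 4.547891/sin(36.3655°) = 7.670136
C = V + |VC|·bis = (-19.5525,20.7729)
T_A = V + ((C−V)·d_A)·d_A = V + 6.1764·d_A = (-23.6856,22.6705)
T_B = V + ((C−V)·d_B)·d_B = V + 6.1764·d_B = (-16.5135,24.1565)
sweep = 180° − θ = 107.2689°

center=(-19.5525,20.7729) T_A=(-23.6856,22.6705) T_B=(-16.5135,24.1565) sweep=107.2689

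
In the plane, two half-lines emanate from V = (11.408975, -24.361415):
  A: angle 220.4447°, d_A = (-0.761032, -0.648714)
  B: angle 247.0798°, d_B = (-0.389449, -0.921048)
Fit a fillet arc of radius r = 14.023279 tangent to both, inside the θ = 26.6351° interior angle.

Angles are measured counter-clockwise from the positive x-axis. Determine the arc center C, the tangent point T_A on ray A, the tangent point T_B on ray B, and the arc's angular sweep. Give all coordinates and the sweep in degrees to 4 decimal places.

center=(-24.5787,-73.4644) T_A=(-33.6758,-62.7923) T_B=(-11.6626,-78.9258) sweep=153.3649

bisector direction at 233.7622° = (-0.591137,-0.806571)
center distance |VC| = r/sin(θ/2) = 14.023279/sin(13.3176°) = 60.878715
C = V + |VC|·bis = (-24.5787,-73.4644)
T_A = V + ((C−V)·d_A)·d_A = V + 59.2416·d_A = (-33.6758,-62.7923)
T_B = V + ((C−V)·d_B)·d_B = V + 59.2416·d_B = (-11.6626,-78.9258)
sweep = 180° − θ = 153.3649°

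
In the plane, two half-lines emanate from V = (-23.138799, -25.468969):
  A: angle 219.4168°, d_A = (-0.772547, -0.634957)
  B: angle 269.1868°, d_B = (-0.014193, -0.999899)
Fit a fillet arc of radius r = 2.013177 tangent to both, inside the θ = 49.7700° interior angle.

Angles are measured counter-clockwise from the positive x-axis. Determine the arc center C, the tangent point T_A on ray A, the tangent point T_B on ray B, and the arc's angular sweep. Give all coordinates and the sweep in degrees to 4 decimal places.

bisector direction at 244.3018° = (-0.433631,-0.901091)
center distance |VC| = r/sin(θ/2) = 2.013177/sin(24.8850°) = 4.784185
C = V + |VC|·bis = (-25.2134,-29.7800)
T_A = V + ((C−V)·d_A)·d_A = V + 4.3400·d_A = (-26.4916,-28.2247)
T_B = V + ((C−V)·d_B)·d_B = V + 4.3400·d_B = (-23.2004,-29.8085)
sweep = 180° − θ = 130.2300°

center=(-25.2134,-29.7800) T_A=(-26.4916,-28.2247) T_B=(-23.2004,-29.8085) sweep=130.2300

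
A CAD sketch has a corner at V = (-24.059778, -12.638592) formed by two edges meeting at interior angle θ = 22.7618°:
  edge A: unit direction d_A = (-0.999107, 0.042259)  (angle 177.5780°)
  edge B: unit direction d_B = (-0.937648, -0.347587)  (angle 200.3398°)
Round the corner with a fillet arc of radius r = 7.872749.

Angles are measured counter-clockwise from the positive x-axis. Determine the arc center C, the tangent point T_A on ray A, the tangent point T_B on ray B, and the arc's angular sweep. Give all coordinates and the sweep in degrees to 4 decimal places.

center=(-63.4693,-18.8515) T_A=(-63.1366,-10.9858) T_B=(-60.7328,-26.2333) sweep=157.2382

bisector direction at 188.9589° = (-0.987800,-0.155726)
center distance |VC| = r/sin(θ/2) = 7.872749/sin(11.3809°) = 39.896251
C = V + |VC|·bis = (-63.4693,-18.8515)
T_A = V + ((C−V)·d_A)·d_A = V + 39.1118·d_A = (-63.1366,-10.9858)
T_B = V + ((C−V)·d_B)·d_B = V + 39.1118·d_B = (-60.7328,-26.2333)
sweep = 180° − θ = 157.2382°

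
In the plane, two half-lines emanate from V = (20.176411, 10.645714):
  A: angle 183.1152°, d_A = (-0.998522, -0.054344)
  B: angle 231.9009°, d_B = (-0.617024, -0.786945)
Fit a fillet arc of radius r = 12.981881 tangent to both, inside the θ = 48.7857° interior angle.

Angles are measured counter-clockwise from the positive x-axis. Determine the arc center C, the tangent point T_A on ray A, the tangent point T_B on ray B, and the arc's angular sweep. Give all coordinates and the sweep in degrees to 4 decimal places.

center=(-7.7037,-3.8727) T_A=(-8.4092,9.0900) T_B=(2.5123,-11.8829) sweep=131.2143

bisector direction at 207.5080° = (-0.886946,-0.461873)
center distance |VC| = r/sin(θ/2) = 12.981881/sin(24.3928°) = 31.433828
C = V + |VC|·bis = (-7.7037,-3.8727)
T_A = V + ((C−V)·d_A)·d_A = V + 28.6279·d_A = (-8.4092,9.0900)
T_B = V + ((C−V)·d_B)·d_B = V + 28.6279·d_B = (2.5123,-11.8829)
sweep = 180° − θ = 131.2143°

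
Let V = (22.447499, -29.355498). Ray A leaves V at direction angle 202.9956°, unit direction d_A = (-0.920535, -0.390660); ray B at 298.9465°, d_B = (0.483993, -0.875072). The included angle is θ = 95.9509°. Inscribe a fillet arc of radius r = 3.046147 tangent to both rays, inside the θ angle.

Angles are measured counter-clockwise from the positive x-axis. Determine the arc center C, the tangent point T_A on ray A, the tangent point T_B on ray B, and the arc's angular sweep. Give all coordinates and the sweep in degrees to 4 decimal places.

bisector direction at 250.9710° = (-0.326046,-0.945354)
center distance |VC| = r/sin(θ/2) = 3.046147/sin(47.9755°) = 4.100577
C = V + |VC|·bis = (21.1105,-33.2320)
T_A = V + ((C−V)·d_A)·d_A = V + 2.7451·d_A = (19.9205,-30.4279)
T_B = V + ((C−V)·d_B)·d_B = V + 2.7451·d_B = (23.7761,-31.7577)
sweep = 180° − θ = 84.0491°

center=(21.1105,-33.2320) T_A=(19.9205,-30.4279) T_B=(23.7761,-31.7577) sweep=84.0491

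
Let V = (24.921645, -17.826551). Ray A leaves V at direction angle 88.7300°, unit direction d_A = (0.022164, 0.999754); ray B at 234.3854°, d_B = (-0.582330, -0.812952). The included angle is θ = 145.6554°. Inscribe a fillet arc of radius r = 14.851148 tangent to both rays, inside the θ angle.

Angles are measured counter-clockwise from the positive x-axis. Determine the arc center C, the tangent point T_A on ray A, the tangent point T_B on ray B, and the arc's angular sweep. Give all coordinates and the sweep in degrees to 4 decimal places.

bisector direction at 161.5577° = (-0.948643,0.316349)
center distance |VC| = r/sin(θ/2) = 14.851148/sin(72.8277°) = 15.544084
C = V + |VC|·bis = (10.1759,-12.9092)
T_A = V + ((C−V)·d_A)·d_A = V + 4.5893·d_A = (25.0234,-13.2383)
T_B = V + ((C−V)·d_B)·d_B = V + 4.5893·d_B = (22.2491,-21.5575)
sweep = 180° − θ = 34.3446°

center=(10.1759,-12.9092) T_A=(25.0234,-13.2383) T_B=(22.2491,-21.5575) sweep=34.3446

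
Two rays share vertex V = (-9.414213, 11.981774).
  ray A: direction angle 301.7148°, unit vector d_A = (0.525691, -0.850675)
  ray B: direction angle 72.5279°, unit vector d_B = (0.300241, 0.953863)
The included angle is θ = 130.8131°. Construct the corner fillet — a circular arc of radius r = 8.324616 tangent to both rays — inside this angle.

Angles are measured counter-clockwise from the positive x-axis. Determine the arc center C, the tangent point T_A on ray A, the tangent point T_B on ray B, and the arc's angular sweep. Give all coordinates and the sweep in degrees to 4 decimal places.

bisector direction at 7.1214° = (0.992286,0.123971)
center distance |VC| = r/sin(θ/2) = 8.324616/sin(65.4065°) = 9.155136
C = V + |VC|·bis = (-0.3297,13.1167)
T_A = V + ((C−V)·d_A)·d_A = V + 3.8102·d_A = (-7.4112,8.7406)
T_B = V + ((C−V)·d_B)·d_B = V + 3.8102·d_B = (-8.2702,15.6161)
sweep = 180° − θ = 49.1869°

center=(-0.3297,13.1167) T_A=(-7.4112,8.7406) T_B=(-8.2702,15.6161) sweep=49.1869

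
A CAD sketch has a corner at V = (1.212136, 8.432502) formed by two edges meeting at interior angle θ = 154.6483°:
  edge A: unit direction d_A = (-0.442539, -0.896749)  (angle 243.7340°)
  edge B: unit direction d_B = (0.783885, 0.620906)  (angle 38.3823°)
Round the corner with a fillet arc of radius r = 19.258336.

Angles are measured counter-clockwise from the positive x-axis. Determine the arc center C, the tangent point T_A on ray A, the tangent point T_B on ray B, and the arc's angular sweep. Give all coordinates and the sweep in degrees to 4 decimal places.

bisector direction at 321.0582° = (0.777784,-0.628531)
center distance |VC| = r/sin(θ/2) = 19.258336/sin(77.3242°) = 19.739443
C = V + |VC|·bis = (16.5652,-3.9744)
T_A = V + ((C−V)·d_A)·d_A = V + 4.3315·d_A = (-0.7047,4.5482)
T_B = V + ((C−V)·d_B)·d_B = V + 4.3315·d_B = (4.6076,11.1220)
sweep = 180° − θ = 25.3517°

center=(16.5652,-3.9744) T_A=(-0.7047,4.5482) T_B=(4.6076,11.1220) sweep=25.3517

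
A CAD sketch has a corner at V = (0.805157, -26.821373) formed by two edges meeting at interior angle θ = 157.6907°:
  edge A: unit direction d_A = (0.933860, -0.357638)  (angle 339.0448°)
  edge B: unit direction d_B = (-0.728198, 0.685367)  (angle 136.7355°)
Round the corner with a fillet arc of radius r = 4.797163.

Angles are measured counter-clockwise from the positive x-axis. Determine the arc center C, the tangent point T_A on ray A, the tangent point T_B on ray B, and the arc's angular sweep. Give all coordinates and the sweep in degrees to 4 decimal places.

center=(3.4042,-22.6798) T_A=(1.6885,-27.1597) T_B=(0.1163,-26.1731) sweep=22.3093

bisector direction at 57.8902° = (0.531544,0.847031)
center distance |VC| = r/sin(θ/2) = 4.797163/sin(78.8453°) = 4.889533
C = V + |VC|·bis = (3.4042,-22.6798)
T_A = V + ((C−V)·d_A)·d_A = V + 0.9459·d_A = (1.6885,-27.1597)
T_B = V + ((C−V)·d_B)·d_B = V + 0.9459·d_B = (0.1163,-26.1731)
sweep = 180° − θ = 22.3093°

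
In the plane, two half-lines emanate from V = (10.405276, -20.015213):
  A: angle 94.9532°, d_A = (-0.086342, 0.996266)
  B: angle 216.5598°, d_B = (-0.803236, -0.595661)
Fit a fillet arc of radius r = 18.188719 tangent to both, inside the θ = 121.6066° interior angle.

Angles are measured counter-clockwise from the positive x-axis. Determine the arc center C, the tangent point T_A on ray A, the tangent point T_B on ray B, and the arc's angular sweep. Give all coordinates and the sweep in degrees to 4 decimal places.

bisector direction at 155.7565° = (-0.911809,0.410615)
center distance |VC| = r/sin(θ/2) = 18.188719/sin(60.8033°) = 20.835919
C = V + |VC|·bis = (-8.5931,-11.4597)
T_A = V + ((C−V)·d_A)·d_A = V + 10.1640·d_A = (9.5277,-9.8892)
T_B = V + ((C−V)·d_B)·d_B = V + 10.1640·d_B = (2.2412,-26.0695)
sweep = 180° − θ = 58.3934°

center=(-8.5931,-11.4597) T_A=(9.5277,-9.8892) T_B=(2.2412,-26.0695) sweep=58.3934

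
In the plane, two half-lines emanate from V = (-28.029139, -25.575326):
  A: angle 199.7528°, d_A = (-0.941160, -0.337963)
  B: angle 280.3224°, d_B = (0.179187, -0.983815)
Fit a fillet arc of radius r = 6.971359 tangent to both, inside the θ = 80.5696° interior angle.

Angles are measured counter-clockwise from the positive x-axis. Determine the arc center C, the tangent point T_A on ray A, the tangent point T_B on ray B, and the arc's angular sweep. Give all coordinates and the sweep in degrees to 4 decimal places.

center=(-33.4139,-34.9162) T_A=(-35.7700,-28.3550) T_B=(-26.5554,-33.6670) sweep=99.4304

bisector direction at 240.0376° = (-0.499432,-0.866353)
center distance |VC| = r/sin(θ/2) = 6.971359/sin(40.2848°) = 10.781773
C = V + |VC|·bis = (-33.4139,-34.9162)
T_A = V + ((C−V)·d_A)·d_A = V + 8.2248·d_A = (-35.7700,-28.3550)
T_B = V + ((C−V)·d_B)·d_B = V + 8.2248·d_B = (-26.5554,-33.6670)
sweep = 180° − θ = 99.4304°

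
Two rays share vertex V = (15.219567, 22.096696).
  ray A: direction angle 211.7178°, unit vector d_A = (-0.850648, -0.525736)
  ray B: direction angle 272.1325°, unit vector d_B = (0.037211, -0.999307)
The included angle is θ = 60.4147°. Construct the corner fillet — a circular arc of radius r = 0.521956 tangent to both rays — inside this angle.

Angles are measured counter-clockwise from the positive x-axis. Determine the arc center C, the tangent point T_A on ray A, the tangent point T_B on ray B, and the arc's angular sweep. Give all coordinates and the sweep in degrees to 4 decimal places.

bisector direction at 241.9252° = (-0.470625,-0.882334)
center distance |VC| = r/sin(θ/2) = 0.521956/sin(30.2074°) = 1.037416
C = V + |VC|·bis = (14.7313,21.1813)
T_A = V + ((C−V)·d_A)·d_A = V + 0.8965·d_A = (14.4569,21.6253)
T_B = V + ((C−V)·d_B)·d_B = V + 0.8965·d_B = (15.2529,21.2008)
sweep = 180° − θ = 119.5853°

center=(14.7313,21.1813) T_A=(14.4569,21.6253) T_B=(15.2529,21.2008) sweep=119.5853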